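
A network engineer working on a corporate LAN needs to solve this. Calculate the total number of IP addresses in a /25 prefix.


Given: CIDR prefix /25
Host bits = 32 - 25 = 7
Total addresses = 2^7 = 128

128


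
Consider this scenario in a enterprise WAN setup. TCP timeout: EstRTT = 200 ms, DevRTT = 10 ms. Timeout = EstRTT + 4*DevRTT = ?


Given: EstRTT = 200 ms, DevRTT = 10 ms
Timeout = EstRTT + 4 * DevRTT
4 * DevRTT = 4 * 10 = 40
Timeout = 200 + 40 = 240 ms

240


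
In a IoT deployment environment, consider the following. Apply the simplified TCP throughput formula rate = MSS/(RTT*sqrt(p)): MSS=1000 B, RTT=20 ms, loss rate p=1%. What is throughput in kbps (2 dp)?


Given: MSS = 1000 bytes, RTT = 20 ms, loss = 1%
RTT in seconds = 20 / 1000 = 0.02
Loss rate = 1% = 0.01
sqrt(loss) = sqrt(0.01) = 0.1
Throughput (bytes/s) = 1000 / (0.02 * 0.1) = 500000.0000
Throughput (kbps) = 500000.0000 * 8 / 1000 = 4000.000000 -> 4000.00 kbps (2 dp)

4000.00


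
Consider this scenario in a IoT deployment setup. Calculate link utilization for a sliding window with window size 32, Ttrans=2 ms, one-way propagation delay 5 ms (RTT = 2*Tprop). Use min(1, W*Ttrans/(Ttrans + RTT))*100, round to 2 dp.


Given: W = 32, Ttrans = 2 ms, RTT = 10 ms (= 2 * Tprop, Tprop = 5 ms)
Cycle time = Ttrans + RTT = 2 + 10 = 12 ms (first packet sent until its ACK returns)
W * Ttrans = 32 * 2 = 64 ms of sending per cycle
W * Ttrans / (Ttrans + RTT) = 64 / 12 = 5.333333
U = min(1, 5.333333) = 1.000000
U% = 100.00%

100.00


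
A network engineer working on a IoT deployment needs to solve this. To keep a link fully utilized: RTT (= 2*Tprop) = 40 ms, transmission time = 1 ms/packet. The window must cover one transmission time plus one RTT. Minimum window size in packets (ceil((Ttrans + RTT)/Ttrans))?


Given: Ttrans = 1 ms, RTT = 40 ms (= 2 * Tprop, Tprop = 20 ms)
Time until first ACK returns = Ttrans + RTT = 1 + 40 = 41 ms
Need W * Ttrans >= Ttrans + RTT  ->  W >= (Ttrans + RTT) / Ttrans
(Ttrans + RTT) / Ttrans = 41 / 1 = 41
W_min = ceil(41) = 41

41


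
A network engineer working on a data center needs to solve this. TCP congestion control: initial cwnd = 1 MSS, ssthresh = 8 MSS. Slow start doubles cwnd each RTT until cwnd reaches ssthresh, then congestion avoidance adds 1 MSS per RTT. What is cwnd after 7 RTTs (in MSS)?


RTT 0: cwnd = 1 MSS (initial)
RTT 1: cwnd = 2 MSS (slow start, doubled)
RTT 2: cwnd = 4 MSS (slow start, doubled)
RTT 3: cwnd = 8 MSS (slow start, doubled)
RTT 4: cwnd = 9 MSS (congestion avoidance, +1)
RTT 5: cwnd = 10 MSS (congestion avoidance, +1)
RTT 6: cwnd = 11 MSS (congestion avoidance, +1)
RTT 7: cwnd = 12 MSS (congestion avoidance, +1)

12


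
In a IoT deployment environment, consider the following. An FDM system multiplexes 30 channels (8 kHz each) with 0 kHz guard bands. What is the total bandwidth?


Given: 30 channels, 8 kHz each, guard = 0 kHz
Channel bandwidth = 30 * 8 = 240 kHz
Guard bands = 29 gaps * 0 kHz = 0 kHz
Total = 240 + 0 = 240 kHz

240


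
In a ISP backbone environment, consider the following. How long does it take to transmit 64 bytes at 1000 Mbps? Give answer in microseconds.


Given: packet = 64 bytes, bandwidth = 1000 Mbps
Packet in bits = 64 * 8 = 512 bits
Bandwidth = 1000 * 10^6 = 1000000000 bps
Time = 512 / 1000000000 seconds
Time in us = 512 * 10^6 / 1000000000 = 0.512

0.512


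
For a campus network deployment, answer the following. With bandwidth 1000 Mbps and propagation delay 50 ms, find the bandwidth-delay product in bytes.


Given: bandwidth = 1000 Mbps, delay = 50 ms
BDP in bits = 1000 * 10^6 * 50 / 1000
BDP in bits = 50000000
BDP in bytes = 50000000 / 8 = 6250000

6250000


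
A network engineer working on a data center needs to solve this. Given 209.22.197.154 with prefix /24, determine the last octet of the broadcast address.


Given: IP = 209.22.197.154, prefix = /24
Host bits = 32 - 24 = 8
Network last octet = 154 AND mask = 0
Host part size = 2^8 - 1 = 255
Broadcast last octet = 0 OR 255 = 255

255


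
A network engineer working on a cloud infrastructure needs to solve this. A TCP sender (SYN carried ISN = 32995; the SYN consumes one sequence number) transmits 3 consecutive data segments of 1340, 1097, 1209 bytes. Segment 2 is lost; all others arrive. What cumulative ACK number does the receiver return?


SYN uses sequence number 32995; first data byte = ISN + 1 = 32996.
Segment 1: SEQ = 32996, len = 1340 B, covers [32996, 34335]
Segment 2: SEQ = 34336, len = 1097 B, covers [34336, 35432] [LOST]
Segment 3: SEQ = 35433, len = 1209 B, covers [35433, 36641]
In-order data received: bytes [32996, 34335] (segments 1..1).
Segment 2 missing -> gap begins at byte 34336; later segments buffered out of order.
Cumulative ACK = next expected in-order byte = 32996 + 1340 = 34336

34336


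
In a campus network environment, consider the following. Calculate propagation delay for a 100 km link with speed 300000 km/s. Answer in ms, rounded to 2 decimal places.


Given: distance = 100 km, speed = 300000 km/s
Delay = distance / speed = 100 / 300000 seconds
Delay in ms = 100 * 1000 / 300000
Delay = 0.3333 ms
Rounded to 2 dp = 0.33 ms

0.33


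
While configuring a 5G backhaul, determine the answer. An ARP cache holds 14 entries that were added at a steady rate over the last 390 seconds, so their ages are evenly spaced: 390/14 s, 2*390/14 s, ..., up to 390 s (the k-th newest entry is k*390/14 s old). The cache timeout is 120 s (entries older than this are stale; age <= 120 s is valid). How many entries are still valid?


Ages are k * 390/14 s for k = 1..14 (spacing = 27.8571 s).
Entry k is valid iff k * 390/14 <= 120 iff k <= 14 * 120 / 390 = 4.3077
n_valid = floor(4.3077) = 4
(n_stale = 14 - 4 = 10)

4


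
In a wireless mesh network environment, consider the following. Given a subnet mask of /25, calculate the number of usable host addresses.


Given: subnet mask /25
Host bits = 32 - 25 = 7
Total addresses = 2^7 = 128
Usable hosts = 128 - 2 (network + broadcast) = 126

126


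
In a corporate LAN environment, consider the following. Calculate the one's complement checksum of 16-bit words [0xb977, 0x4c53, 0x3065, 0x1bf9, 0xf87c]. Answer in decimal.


Given words: [0xb977, 0x4c53, 0x3065, 0x1bf9, 0xf87c]
Step 1: Sum all words
Raw sum = 47479 + 19539 + 12389 + 7161 + 63612 = 150180
Step 2: Fold carry: (19108 + 2) = 19110
One's complement = ~19110 & 0xFFFF = 46425

46425


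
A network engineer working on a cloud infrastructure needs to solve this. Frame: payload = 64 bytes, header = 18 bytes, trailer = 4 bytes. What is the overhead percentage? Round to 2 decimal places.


Given: payload = 64 B, header = 18 B, trailer = 4 B
Overhead bytes = header + trailer = 18 + 4 = 22
Total frame = payload + overhead = 64 + 22 = 86
Overhead % = 22 / 86 * 100 = 25.5814% -> 25.58% (2 dp)

25.58


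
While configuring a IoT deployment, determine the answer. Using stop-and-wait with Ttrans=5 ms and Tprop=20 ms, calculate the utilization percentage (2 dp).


Given: Ttrans = 5 ms, Tprop = 20 ms
RTT = 2 * Tprop = 2 * 20 = 40 ms
U = Ttrans / (Ttrans + RTT)
U = 5 / (5 + 40)
U = 5 / 45 = 0.111111
U% = 11.11%

11.11


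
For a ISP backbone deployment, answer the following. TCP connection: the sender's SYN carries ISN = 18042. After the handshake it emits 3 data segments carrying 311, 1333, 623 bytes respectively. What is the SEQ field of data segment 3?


The SYN occupies sequence number ISN = 18042, so the first data byte is ISN + 1 = 18043.
SEQ of data segment i = (ISN + 1) + sum of payload sizes of segments 1..i-1.
Segment 1: SEQ = 18043, payload = 311 bytes
Segment 2: SEQ = 18354, payload = 1333 bytes
Segment 3: SEQ = 19687, payload = 623 bytes
SEQ of segment 3 = 18043 + 311 + 1333 = 19687

19687


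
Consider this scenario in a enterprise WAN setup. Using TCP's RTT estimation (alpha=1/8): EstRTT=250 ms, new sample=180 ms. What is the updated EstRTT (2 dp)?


Given: EstRTT = 250 ms, SampleRTT = 180 ms, alpha = 1/8
New EstRTT = (1 - alpha) * EstRTT + alpha * SampleRTT
(7/8) * 250 = 218.75
(1/8) * 180 = 22.5
New EstRTT = 218.75 + 22.5 = 241.25 ms -> 241.25 ms (2 dp)

241.25


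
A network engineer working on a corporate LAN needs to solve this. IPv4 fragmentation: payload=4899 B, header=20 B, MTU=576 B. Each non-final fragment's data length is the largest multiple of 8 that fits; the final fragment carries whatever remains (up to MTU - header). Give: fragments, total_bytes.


Max data per non-final fragment = floor((MTU - header)/8)*8 = floor((576 - 20)/8)*8 = floor(556/8)*8 = 552 B
Final fragment needs no 8-byte alignment: it can carry up to MTU - header = 556 B
Non-final fragments needed = ceil((payload - 556) / 552) = ceil(4343/552) = ceil(7.8678) = 8
Number of fragments = 8 + 1 = 9
Fragment sizes (data): 8 * 552 B + 483 B (last, 483 <= 556 OK)
Total bytes sent = payload + n_frags * header = 4899 + 9*20 = 4899 + 180 = 5079 B

9, 5079


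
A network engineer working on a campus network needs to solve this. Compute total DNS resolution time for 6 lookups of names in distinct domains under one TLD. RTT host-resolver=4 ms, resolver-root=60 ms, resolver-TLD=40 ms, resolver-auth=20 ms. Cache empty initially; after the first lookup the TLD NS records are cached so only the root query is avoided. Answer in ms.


Lookup 1 (cold cache): local + root + TLD + auth = 4 + 60 + 40 + 20 = 124 ms
Lookups 2..6 (TLD NS cached -> skip root; new domain -> still ask TLD and auth): local + TLD + auth = 4 + 40 + 20 = 64 ms each
Remaining 5 lookups: 5 * 64 = 320 ms
Total = 124 + 320 = 444 ms

444


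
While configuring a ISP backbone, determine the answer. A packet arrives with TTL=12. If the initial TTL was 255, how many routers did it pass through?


Given: initial TTL = 255, received TTL = 12
Hops = initial TTL - received TTL
Hops = 255 - 12 = 243

243


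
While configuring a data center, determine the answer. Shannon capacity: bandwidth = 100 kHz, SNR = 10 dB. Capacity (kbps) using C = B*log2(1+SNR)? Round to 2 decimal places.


Given: B = 100 kHz, SNR = 10 dB
SNR linear = 10^(10/10) = 10
1 + SNR = 11
log2(11) = 3.4594316186
C = 100 * 1000 * 3.4594316186 = 345943.1619 bps
C = 345.943162 kbps -> 345.94 kbps (2 dp)

345.94


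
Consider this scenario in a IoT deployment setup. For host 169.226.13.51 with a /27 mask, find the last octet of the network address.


Given: IP = 169.226.13.51, prefix = /27
Subnet mask = 255.255.255.224
Last octet of IP: 51
Last octet of mask: 224
Network last octet = 51 AND 224 = 32

32


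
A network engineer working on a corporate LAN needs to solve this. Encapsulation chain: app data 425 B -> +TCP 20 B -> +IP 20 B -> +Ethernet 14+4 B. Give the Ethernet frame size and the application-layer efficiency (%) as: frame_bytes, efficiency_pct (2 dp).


TCP segment = 425 + 20 = 445 B
IP packet = 445 + 20 = 465 B
Ethernet frame = 465 + 14 + 4 = 483 B
Efficiency = app / frame = 425 / 483 = 0.879917 = 87.9917% -> 87.99% (2 dp)

483, 87.99


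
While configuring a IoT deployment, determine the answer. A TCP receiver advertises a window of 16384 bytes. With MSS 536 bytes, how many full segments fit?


Given: RWND = 16384 bytes, MSS = 536 bytes
Full segments = floor(RWND / MSS)
Full segments = floor(16384 / 536)
Full segments = floor(30.5672) = 30

30


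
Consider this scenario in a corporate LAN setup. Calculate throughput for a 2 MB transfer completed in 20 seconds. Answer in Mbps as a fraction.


Given: file = 2 MB, time = 20 s
File in Mb = 2 * 8 = 16 Mb
Throughput = 16 / 20 Mbps
Throughput = 4/5 Mbps

4/5


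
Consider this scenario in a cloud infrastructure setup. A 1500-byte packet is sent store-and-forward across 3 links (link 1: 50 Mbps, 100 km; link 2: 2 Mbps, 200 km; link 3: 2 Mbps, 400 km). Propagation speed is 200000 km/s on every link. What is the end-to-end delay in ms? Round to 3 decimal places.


Packet = 1500 bytes = 12000 bits. Store-and-forward: sum (t_trans + t_prop) per link.
Link 1: t_trans = 12000/(50*10^6) s = 0.2400 ms; t_prop = 100/200000 s = 0.5000 ms; subtotal = 0.7400 ms
Link 2: t_trans = 12000/(2*10^6) s = 6.0000 ms; t_prop = 200/200000 s = 1.0000 ms; subtotal = 7.0000 ms
Link 3: t_trans = 12000/(2*10^6) s = 6.0000 ms; t_prop = 400/200000 s = 2.0000 ms; subtotal = 8.0000 ms
End-to-end = 0.7400 + 7.0000 + 8.0000 = 15.7400 ms -> 15.740 ms (3 dp)

15.740


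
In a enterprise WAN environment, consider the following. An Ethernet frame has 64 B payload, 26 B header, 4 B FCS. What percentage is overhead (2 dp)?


Given: payload = 64 B, header = 26 B, trailer = 4 B
Overhead bytes = header + trailer = 26 + 4 = 30
Total frame = payload + overhead = 64 + 30 = 94
Overhead % = 30 / 94 * 100 = 31.9149% -> 31.91% (2 dp)

31.91


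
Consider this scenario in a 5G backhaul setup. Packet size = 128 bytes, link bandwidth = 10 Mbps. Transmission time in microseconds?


Given: packet = 128 bytes, bandwidth = 10 Mbps
Packet in bits = 128 * 8 = 1024 bits
Bandwidth = 10 * 10^6 = 10000000 bps
Time = 1024 / 10000000 seconds
Time in us = 1024 * 10^6 / 10000000 = 102.4

102.4


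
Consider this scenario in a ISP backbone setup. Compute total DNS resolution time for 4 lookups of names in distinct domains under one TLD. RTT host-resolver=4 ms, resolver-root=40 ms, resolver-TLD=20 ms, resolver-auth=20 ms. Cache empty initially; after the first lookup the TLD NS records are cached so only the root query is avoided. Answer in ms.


Lookup 1 (cold cache): local + root + TLD + auth = 4 + 40 + 20 + 20 = 84 ms
Lookups 2..4 (TLD NS cached -> skip root; new domain -> still ask TLD and auth): local + TLD + auth = 4 + 20 + 20 = 44 ms each
Remaining 3 lookups: 3 * 44 = 132 ms
Total = 84 + 132 = 216 ms

216


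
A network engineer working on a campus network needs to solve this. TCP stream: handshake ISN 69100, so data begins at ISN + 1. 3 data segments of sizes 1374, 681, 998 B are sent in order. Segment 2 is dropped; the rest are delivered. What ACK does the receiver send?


SYN uses sequence number 69100; first data byte = ISN + 1 = 69101.
Segment 1: SEQ = 69101, len = 1374 B, covers [69101, 70474]
Segment 2: SEQ = 70475, len = 681 B, covers [70475, 71155] [LOST]
Segment 3: SEQ = 71156, len = 998 B, covers [71156, 72153]
In-order data received: bytes [69101, 70474] (segments 1..1).
Segment 2 missing -> gap begins at byte 70475; later segments buffered out of order.
Cumulative ACK = next expected in-order byte = 69101 + 1374 = 70475

70475


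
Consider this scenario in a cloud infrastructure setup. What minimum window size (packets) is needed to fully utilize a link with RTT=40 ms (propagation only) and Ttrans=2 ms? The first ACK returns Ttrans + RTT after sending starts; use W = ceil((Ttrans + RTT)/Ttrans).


Given: Ttrans = 2 ms, RTT = 40 ms (= 2 * Tprop, Tprop = 20 ms)
Time until first ACK returns = Ttrans + RTT = 2 + 40 = 42 ms
Need W * Ttrans >= Ttrans + RTT  ->  W >= (Ttrans + RTT) / Ttrans
(Ttrans + RTT) / Ttrans = 42 / 2 = 21
W_min = ceil(21) = 21

21


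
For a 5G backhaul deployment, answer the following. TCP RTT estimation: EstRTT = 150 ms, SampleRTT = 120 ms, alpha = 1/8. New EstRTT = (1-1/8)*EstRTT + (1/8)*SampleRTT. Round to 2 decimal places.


Given: EstRTT = 150 ms, SampleRTT = 120 ms, alpha = 1/8
New EstRTT = (1 - alpha) * EstRTT + alpha * SampleRTT
(7/8) * 150 = 131.25
(1/8) * 120 = 15
New EstRTT = 131.25 + 15 = 146.25 ms -> 146.25 ms (2 dp)

146.25


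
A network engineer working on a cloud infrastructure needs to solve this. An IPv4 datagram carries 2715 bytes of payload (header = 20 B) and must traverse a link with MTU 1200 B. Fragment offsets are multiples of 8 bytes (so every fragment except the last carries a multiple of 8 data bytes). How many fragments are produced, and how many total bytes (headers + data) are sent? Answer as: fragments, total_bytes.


Max data per non-final fragment = floor((MTU - header)/8)*8 = floor((1200 - 20)/8)*8 = floor(1180/8)*8 = 1176 B
Final fragment needs no 8-byte alignment: it can carry up to MTU - header = 1180 B
Non-final fragments needed = ceil((payload - 1180) / 1176) = ceil(1535/1176) = ceil(1.3053) = 2
Number of fragments = 2 + 1 = 3
Fragment sizes (data): 2 * 1176 B + 363 B (last, 363 <= 1180 OK)
Total bytes sent = payload + n_frags * header = 2715 + 3*20 = 2715 + 60 = 2775 B

3, 2775


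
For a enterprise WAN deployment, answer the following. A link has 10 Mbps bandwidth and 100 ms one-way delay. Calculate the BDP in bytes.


Given: bandwidth = 10 Mbps, delay = 100 ms
BDP in bits = 10 * 10^6 * 100 / 1000
BDP in bits = 1000000
BDP in bytes = 1000000 / 8 = 125000

125000


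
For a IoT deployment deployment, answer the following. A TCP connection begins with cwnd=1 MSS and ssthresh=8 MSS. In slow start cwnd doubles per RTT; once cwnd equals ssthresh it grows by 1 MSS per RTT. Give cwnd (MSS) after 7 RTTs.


RTT 0: cwnd = 1 MSS (initial)
RTT 1: cwnd = 2 MSS (slow start, doubled)
RTT 2: cwnd = 4 MSS (slow start, doubled)
RTT 3: cwnd = 8 MSS (slow start, doubled)
RTT 4: cwnd = 9 MSS (congestion avoidance, +1)
RTT 5: cwnd = 10 MSS (congestion avoidance, +1)
RTT 6: cwnd = 11 MSS (congestion avoidance, +1)
RTT 7: cwnd = 12 MSS (congestion avoidance, +1)

12


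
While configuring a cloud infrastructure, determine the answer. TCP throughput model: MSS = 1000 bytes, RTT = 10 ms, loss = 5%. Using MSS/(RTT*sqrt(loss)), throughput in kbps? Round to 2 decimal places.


Given: MSS = 1000 bytes, RTT = 10 ms, loss = 5%
RTT in seconds = 10 / 1000 = 0.01
Loss rate = 5% = 0.05
sqrt(loss) = sqrt(0.05) = 0.223606797750
Throughput (bytes/s) = 1000 / (0.01 * 0.223606797750) = 447213.5955
Throughput (kbps) = 447213.5955 * 8 / 1000 = 3577.708764 -> 3577.71 kbps (2 dp)

3577.71


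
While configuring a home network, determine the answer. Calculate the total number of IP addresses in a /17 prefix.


Given: CIDR prefix /17
Host bits = 32 - 17 = 15
Total addresses = 2^15 = 32768

32768


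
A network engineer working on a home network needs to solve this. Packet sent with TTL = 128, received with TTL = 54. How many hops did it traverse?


Given: initial TTL = 128, received TTL = 54
Hops = initial TTL - received TTL
Hops = 128 - 54 = 74

74


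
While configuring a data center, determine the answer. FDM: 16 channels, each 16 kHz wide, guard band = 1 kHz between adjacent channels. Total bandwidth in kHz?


Given: 16 channels, 16 kHz each, guard = 1 kHz
Channel bandwidth = 16 * 16 = 256 kHz
Guard bands = 15 gaps * 1 kHz = 15 kHz
Total = 256 + 15 = 271 kHz

271


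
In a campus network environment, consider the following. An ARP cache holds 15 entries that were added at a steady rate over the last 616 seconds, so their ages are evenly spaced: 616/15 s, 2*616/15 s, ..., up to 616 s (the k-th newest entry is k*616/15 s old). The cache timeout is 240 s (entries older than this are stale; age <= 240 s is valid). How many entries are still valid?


Ages are k * 616/15 s for k = 1..15 (spacing = 41.0667 s).
Entry k is valid iff k * 616/15 <= 240 iff k <= 15 * 240 / 616 = 5.8442
n_valid = floor(5.8442) = 5
(n_stale = 15 - 5 = 10)

5


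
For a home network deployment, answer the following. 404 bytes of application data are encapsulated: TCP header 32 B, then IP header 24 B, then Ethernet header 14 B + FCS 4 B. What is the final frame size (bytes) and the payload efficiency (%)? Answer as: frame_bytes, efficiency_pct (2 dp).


TCP segment = 404 + 32 = 436 B
IP packet = 436 + 24 = 460 B
Ethernet frame = 460 + 14 + 4 = 478 B
Efficiency = app / frame = 404 / 478 = 0.845188 = 84.5188% -> 84.52% (2 dp)

478, 84.52


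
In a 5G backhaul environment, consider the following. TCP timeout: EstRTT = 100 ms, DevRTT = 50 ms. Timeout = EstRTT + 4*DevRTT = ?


Given: EstRTT = 100 ms, DevRTT = 50 ms
Timeout = EstRTT + 4 * DevRTT
4 * DevRTT = 4 * 50 = 200
Timeout = 100 + 200 = 300 ms

300


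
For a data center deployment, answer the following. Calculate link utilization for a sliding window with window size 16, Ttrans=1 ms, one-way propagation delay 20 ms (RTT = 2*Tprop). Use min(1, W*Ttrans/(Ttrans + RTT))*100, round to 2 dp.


Given: W = 16, Ttrans = 1 ms, RTT = 40 ms (= 2 * Tprop, Tprop = 20 ms)
Cycle time = Ttrans + RTT = 1 + 40 = 41 ms (first packet sent until its ACK returns)
W * Ttrans = 16 * 1 = 16 ms of sending per cycle
W * Ttrans / (Ttrans + RTT) = 16 / 41 = 0.390244
U = min(1, 0.390244) = 0.390244
U% = 39.02%

39.02


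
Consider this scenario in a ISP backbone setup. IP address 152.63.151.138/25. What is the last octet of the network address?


Given: IP = 152.63.151.138, prefix = /25
Subnet mask = 255.255.255.128
Last octet of IP: 138
Last octet of mask: 128
Network last octet = 138 AND 128 = 128

128


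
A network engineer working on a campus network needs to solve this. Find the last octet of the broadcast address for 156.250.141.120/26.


Given: IP = 156.250.141.120, prefix = /26
Host bits = 32 - 26 = 6
Network last octet = 120 AND mask = 64
Host part size = 2^6 - 1 = 63
Broadcast last octet = 64 OR 63 = 127

127


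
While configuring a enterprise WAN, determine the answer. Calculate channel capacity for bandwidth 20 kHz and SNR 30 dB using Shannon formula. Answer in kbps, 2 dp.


Given: B = 20 kHz, SNR = 30 dB
SNR linear = 10^(30/10) = 1000
1 + SNR = 1001
log2(1001) = 9.9672262588
C = 20 * 1000 * 9.9672262588 = 199344.5252 bps
C = 199.344525 kbps -> 199.34 kbps (2 dp)

199.34


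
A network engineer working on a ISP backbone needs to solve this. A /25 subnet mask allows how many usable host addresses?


Given: subnet mask /25
Host bits = 32 - 25 = 7
Total addresses = 2^7 = 128
Usable hosts = 128 - 2 (network + broadcast) = 126

126


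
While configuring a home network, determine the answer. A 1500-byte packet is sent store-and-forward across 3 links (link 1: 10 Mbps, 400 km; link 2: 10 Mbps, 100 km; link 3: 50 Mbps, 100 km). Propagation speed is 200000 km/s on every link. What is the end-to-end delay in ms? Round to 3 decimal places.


Packet = 1500 bytes = 12000 bits. Store-and-forward: sum (t_trans + t_prop) per link.
Link 1: t_trans = 12000/(10*10^6) s = 1.2000 ms; t_prop = 400/200000 s = 2.0000 ms; subtotal = 3.2000 ms
Link 2: t_trans = 12000/(10*10^6) s = 1.2000 ms; t_prop = 100/200000 s = 0.5000 ms; subtotal = 1.7000 ms
Link 3: t_trans = 12000/(50*10^6) s = 0.2400 ms; t_prop = 100/200000 s = 0.5000 ms; subtotal = 0.7400 ms
End-to-end = 3.2000 + 1.7000 + 0.7400 = 5.6400 ms -> 5.640 ms (3 dp)

5.640


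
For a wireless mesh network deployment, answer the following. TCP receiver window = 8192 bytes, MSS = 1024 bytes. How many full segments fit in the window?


Given: RWND = 8192 bytes, MSS = 1024 bytes
Full segments = floor(RWND / MSS)
Full segments = floor(8192 / 1024)
Full segments = floor(8.0) = 8

8


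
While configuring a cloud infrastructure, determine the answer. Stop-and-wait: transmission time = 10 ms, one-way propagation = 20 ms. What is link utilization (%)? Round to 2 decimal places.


Given: Ttrans = 10 ms, Tprop = 20 ms
RTT = 2 * Tprop = 2 * 20 = 40 ms
U = Ttrans / (Ttrans + RTT)
U = 10 / (10 + 40)
U = 10 / 50 = 0.2
U% = 20.00%

20.00


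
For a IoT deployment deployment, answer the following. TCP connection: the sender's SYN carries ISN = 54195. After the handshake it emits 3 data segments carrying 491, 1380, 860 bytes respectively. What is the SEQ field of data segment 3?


The SYN occupies sequence number ISN = 54195, so the first data byte is ISN + 1 = 54196.
SEQ of data segment i = (ISN + 1) + sum of payload sizes of segments 1..i-1.
Segment 1: SEQ = 54196, payload = 491 bytes
Segment 2: SEQ = 54687, payload = 1380 bytes
Segment 3: SEQ = 56067, payload = 860 bytes
SEQ of segment 3 = 54196 + 491 + 1380 = 56067

56067


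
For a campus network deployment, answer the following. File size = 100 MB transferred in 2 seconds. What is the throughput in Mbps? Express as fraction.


Given: file = 100 MB, time = 2 s
File in Mb = 100 * 8 = 800 Mb
Throughput = 800 / 2 Mbps
Throughput = 400 Mbps

400


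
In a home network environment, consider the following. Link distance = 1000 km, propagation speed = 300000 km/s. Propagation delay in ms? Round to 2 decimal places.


Given: distance = 1000 km, speed = 300000 km/s
Delay = distance / speed = 1000 / 300000 seconds
Delay in ms = 1000 * 1000 / 300000
Delay = 3.3333 ms
Rounded to 2 dp = 3.33 ms

3.33


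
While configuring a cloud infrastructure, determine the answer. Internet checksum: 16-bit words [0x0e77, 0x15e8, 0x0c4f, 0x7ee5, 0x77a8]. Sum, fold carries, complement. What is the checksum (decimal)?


Given words: [0x0e77, 0x15e8, 0x0c4f, 0x7ee5, 0x77a8]
Step 1: Sum all words
Raw sum = 3703 + 5608 + 3151 + 32485 + 30632 = 75579
Step 2: Fold carry: (10043 + 1) = 10044
One's complement = ~10044 & 0xFFFF = 55491

55491


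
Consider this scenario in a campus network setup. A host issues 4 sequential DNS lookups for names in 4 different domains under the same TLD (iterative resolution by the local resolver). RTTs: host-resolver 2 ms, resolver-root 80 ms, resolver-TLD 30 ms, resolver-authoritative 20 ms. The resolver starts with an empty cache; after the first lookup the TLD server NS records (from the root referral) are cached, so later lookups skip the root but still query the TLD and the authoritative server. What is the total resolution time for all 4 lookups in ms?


Lookup 1 (cold cache): local + root + TLD + auth = 2 + 80 + 30 + 20 = 132 ms
Lookups 2..4 (TLD NS cached -> skip root; new domain -> still ask TLD and auth): local + TLD + auth = 2 + 30 + 20 = 52 ms each
Remaining 3 lookups: 3 * 52 = 156 ms
Total = 132 + 156 = 288 ms

288


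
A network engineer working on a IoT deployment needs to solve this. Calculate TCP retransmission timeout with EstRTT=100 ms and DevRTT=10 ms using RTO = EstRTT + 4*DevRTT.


Given: EstRTT = 100 ms, DevRTT = 10 ms
Timeout = EstRTT + 4 * DevRTT
4 * DevRTT = 4 * 10 = 40
Timeout = 100 + 40 = 140 ms

140


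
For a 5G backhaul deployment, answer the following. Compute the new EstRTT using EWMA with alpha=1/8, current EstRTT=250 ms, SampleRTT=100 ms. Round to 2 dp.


Given: EstRTT = 250 ms, SampleRTT = 100 ms, alpha = 1/8
New EstRTT = (1 - alpha) * EstRTT + alpha * SampleRTT
(7/8) * 250 = 218.75
(1/8) * 100 = 12.5
New EstRTT = 218.75 + 12.5 = 231.25 ms -> 231.25 ms (2 dp)

231.25


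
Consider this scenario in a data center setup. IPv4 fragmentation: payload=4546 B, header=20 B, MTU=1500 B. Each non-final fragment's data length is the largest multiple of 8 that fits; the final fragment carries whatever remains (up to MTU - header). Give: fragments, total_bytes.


Max data per non-final fragment = floor((MTU - header)/8)*8 = floor((1500 - 20)/8)*8 = floor(1480/8)*8 = 1480 B
Final fragment needs no 8-byte alignment: it can carry up to MTU - header = 1480 B
Non-final fragments needed = ceil((payload - 1480) / 1480) = ceil(3066/1480) = ceil(2.0716) = 3
Number of fragments = 3 + 1 = 4
Fragment sizes (data): 3 * 1480 B + 106 B (last, 106 <= 1480 OK)
Total bytes sent = payload + n_frags * header = 4546 + 4*20 = 4546 + 80 = 4626 B

4, 4626


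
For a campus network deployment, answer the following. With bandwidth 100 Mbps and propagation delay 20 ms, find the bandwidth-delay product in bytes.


Given: bandwidth = 100 Mbps, delay = 20 ms
BDP in bits = 100 * 10^6 * 20 / 1000
BDP in bits = 2000000
BDP in bytes = 2000000 / 8 = 250000

250000


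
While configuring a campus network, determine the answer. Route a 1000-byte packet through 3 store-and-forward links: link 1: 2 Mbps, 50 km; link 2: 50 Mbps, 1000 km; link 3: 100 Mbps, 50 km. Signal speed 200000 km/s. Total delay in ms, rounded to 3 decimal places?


Packet = 1000 bytes = 8000 bits. Store-and-forward: sum (t_trans + t_prop) per link.
Link 1: t_trans = 8000/(2*10^6) s = 4.0000 ms; t_prop = 50/200000 s = 0.2500 ms; subtotal = 4.2500 ms
Link 2: t_trans = 8000/(50*10^6) s = 0.1600 ms; t_prop = 1000/200000 s = 5.0000 ms; subtotal = 5.1600 ms
Link 3: t_trans = 8000/(100*10^6) s = 0.0800 ms; t_prop = 50/200000 s = 0.2500 ms; subtotal = 0.3300 ms
End-to-end = 4.2500 + 5.1600 + 0.3300 = 9.7400 ms -> 9.740 ms (3 dp)

9.740


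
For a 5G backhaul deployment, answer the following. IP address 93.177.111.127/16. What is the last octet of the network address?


Given: IP = 93.177.111.127, prefix = /16
Subnet mask = 255.255.0.0
Last octet of IP: 127
Last octet of mask: 0
Network last octet = 127 AND 0 = 0

0


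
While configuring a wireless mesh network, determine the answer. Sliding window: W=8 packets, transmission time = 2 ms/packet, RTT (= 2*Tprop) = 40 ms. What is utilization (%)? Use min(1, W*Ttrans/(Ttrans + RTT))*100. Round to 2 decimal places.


Given: W = 8, Ttrans = 2 ms, RTT = 40 ms (= 2 * Tprop, Tprop = 20 ms)
Cycle time = Ttrans + RTT = 2 + 40 = 42 ms (first packet sent until its ACK returns)
W * Ttrans = 8 * 2 = 16 ms of sending per cycle
W * Ttrans / (Ttrans + RTT) = 16 / 42 = 0.380952
U = min(1, 0.380952) = 0.380952
U% = 38.10%

38.10


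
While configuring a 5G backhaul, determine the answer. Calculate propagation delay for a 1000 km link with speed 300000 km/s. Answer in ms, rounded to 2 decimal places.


Given: distance = 1000 km, speed = 300000 km/s
Delay = distance / speed = 1000 / 300000 seconds
Delay in ms = 1000 * 1000 / 300000
Delay = 3.3333 ms
Rounded to 2 dp = 3.33 ms

3.33


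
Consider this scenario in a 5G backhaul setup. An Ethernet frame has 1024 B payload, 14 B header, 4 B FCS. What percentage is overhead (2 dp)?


Given: payload = 1024 B, header = 14 B, trailer = 4 B
Overhead bytes = header + trailer = 14 + 4 = 18
Total frame = payload + overhead = 1024 + 18 = 1042
Overhead % = 18 / 1042 * 100 = 1.7274% -> 1.73% (2 dp)

1.73


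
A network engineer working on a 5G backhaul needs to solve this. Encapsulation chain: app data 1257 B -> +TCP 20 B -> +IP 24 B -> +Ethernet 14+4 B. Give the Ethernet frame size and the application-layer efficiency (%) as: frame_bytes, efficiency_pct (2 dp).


TCP segment = 1257 + 20 = 1277 B
IP packet = 1277 + 24 = 1301 B
Ethernet frame = 1301 + 14 + 4 = 1319 B
Efficiency = app / frame = 1257 / 1319 = 0.952995 = 95.2995% -> 95.30% (2 dp)

1319, 95.30


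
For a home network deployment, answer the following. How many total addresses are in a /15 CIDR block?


Given: CIDR prefix /15
Host bits = 32 - 15 = 17
Total addresses = 2^17 = 131072

131072


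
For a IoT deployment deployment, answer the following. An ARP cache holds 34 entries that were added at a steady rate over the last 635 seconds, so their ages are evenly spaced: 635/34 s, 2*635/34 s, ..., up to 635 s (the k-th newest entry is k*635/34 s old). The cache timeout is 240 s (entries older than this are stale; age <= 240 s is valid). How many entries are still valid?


Ages are k * 635/34 s for k = 1..34 (spacing = 18.6765 s).
Entry k is valid iff k * 635/34 <= 240 iff k <= 34 * 240 / 635 = 12.8504
n_valid = floor(12.8504) = 12
(n_stale = 34 - 12 = 22)

12


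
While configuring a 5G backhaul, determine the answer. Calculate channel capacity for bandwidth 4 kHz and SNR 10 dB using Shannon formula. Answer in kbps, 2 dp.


Given: B = 4 kHz, SNR = 10 dB
SNR linear = 10^(10/10) = 10
1 + SNR = 11
log2(11) = 3.4594316186
C = 4 * 1000 * 3.4594316186 = 13837.7265 bps
C = 13.837726 kbps -> 13.84 kbps (2 dp)

13.84


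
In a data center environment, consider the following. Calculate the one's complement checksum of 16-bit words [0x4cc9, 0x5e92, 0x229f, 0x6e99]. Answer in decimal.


Given words: [0x4cc9, 0x5e92, 0x229f, 0x6e99]
Step 1: Sum all words
Raw sum = 19657 + 24210 + 8863 + 28313 = 81043
Step 2: Fold carry: (15507 + 1) = 15508
One's complement = ~15508 & 0xFFFF = 50027

50027


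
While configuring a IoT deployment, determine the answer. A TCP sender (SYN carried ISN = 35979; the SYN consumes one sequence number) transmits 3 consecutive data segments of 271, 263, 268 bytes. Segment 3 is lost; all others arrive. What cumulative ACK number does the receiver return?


SYN uses sequence number 35979; first data byte = ISN + 1 = 35980.
Segment 1: SEQ = 35980, len = 271 B, covers [35980, 36250]
Segment 2: SEQ = 36251, len = 263 B, covers [36251, 36513]
Segment 3: SEQ = 36514, len = 268 B, covers [36514, 36781] [LOST]
In-order data received: bytes [35980, 36513] (segments 1..2).
Segment 3 missing -> gap begins at byte 36514.
Cumulative ACK = next expected in-order byte = 35980 + 271 + 263 = 36514

36514


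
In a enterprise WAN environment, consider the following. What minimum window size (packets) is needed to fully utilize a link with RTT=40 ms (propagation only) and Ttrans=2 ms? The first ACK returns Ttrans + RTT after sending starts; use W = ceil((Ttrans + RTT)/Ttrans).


Given: Ttrans = 2 ms, RTT = 40 ms (= 2 * Tprop, Tprop = 20 ms)
Time until first ACK returns = Ttrans + RTT = 2 + 40 = 42 ms
Need W * Ttrans >= Ttrans + RTT  ->  W >= (Ttrans + RTT) / Ttrans
(Ttrans + RTT) / Ttrans = 42 / 2 = 21
W_min = ceil(21) = 21

21


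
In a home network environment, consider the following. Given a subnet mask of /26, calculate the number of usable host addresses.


Given: subnet mask /26
Host bits = 32 - 26 = 6
Total addresses = 2^6 = 64
Usable hosts = 64 - 2 (network + broadcast) = 62

62


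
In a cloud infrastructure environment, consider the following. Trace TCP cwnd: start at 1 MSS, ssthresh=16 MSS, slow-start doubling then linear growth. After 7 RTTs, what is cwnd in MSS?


RTT 0: cwnd = 1 MSS (initial)
RTT 1: cwnd = 2 MSS (slow start, doubled)
RTT 2: cwnd = 4 MSS (slow start, doubled)
RTT 3: cwnd = 8 MSS (slow start, doubled)
RTT 4: cwnd = 16 MSS (slow start, doubled)
RTT 5: cwnd = 17 MSS (congestion avoidance, +1)
RTT 6: cwnd = 18 MSS (congestion avoidance, +1)
RTT 7: cwnd = 19 MSS (congestion avoidance, +1)

19


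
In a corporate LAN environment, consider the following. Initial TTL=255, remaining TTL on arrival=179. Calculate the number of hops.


Given: initial TTL = 255, received TTL = 179
Hops = initial TTL - received TTL
Hops = 255 - 179 = 76

76


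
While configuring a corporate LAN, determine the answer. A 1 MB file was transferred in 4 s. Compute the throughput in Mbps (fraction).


Given: file = 1 MB, time = 4 s
File in Mb = 1 * 8 = 8 Mb
Throughput = 8 / 4 Mbps
Throughput = 2 Mbps

2


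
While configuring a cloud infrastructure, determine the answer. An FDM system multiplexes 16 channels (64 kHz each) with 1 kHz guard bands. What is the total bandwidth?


Given: 16 channels, 64 kHz each, guard = 1 kHz
Channel bandwidth = 16 * 64 = 1024 kHz
Guard bands = 15 gaps * 1 kHz = 15 kHz
Total = 1024 + 15 = 1039 kHz

1039


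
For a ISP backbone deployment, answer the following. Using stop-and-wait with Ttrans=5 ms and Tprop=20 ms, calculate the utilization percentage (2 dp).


Given: Ttrans = 5 ms, Tprop = 20 ms
RTT = 2 * Tprop = 2 * 20 = 40 ms
U = Ttrans / (Ttrans + RTT)
U = 5 / (5 + 40)
U = 5 / 45 = 0.111111
U% = 11.11%

11.11


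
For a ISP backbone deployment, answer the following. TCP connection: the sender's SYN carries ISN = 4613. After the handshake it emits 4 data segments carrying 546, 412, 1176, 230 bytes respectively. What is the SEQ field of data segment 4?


The SYN occupies sequence number ISN = 4613, so the first data byte is ISN + 1 = 4614.
SEQ of data segment i = (ISN + 1) + sum of payload sizes of segments 1..i-1.
Segment 1: SEQ = 4614, payload = 546 bytes
Segment 2: SEQ = 5160, payload = 412 bytes
Segment 3: SEQ = 5572, payload = 1176 bytes
Segment 4: SEQ = 6748, payload = 230 bytes
SEQ of segment 4 = 4614 + 546 + 412 + 1176 = 6748

6748


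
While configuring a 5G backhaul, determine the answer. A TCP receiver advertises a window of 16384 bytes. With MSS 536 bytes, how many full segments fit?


Given: RWND = 16384 bytes, MSS = 536 bytes
Full segments = floor(RWND / MSS)
Full segments = floor(16384 / 536)
Full segments = floor(30.5672) = 30

30


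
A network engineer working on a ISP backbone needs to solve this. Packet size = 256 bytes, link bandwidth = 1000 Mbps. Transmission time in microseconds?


Given: packet = 256 bytes, bandwidth = 1000 Mbps
Packet in bits = 256 * 8 = 2048 bits
Bandwidth = 1000 * 10^6 = 1000000000 bps
Time = 2048 / 1000000000 seconds
Time in us = 2048 * 10^6 / 1000000000 = 2.048

2.048


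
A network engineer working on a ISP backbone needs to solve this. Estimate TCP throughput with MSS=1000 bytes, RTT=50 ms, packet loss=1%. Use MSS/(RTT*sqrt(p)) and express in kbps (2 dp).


Given: MSS = 1000 bytes, RTT = 50 ms, loss = 1%
RTT in seconds = 50 / 1000 = 0.05
Loss rate = 1% = 0.01
sqrt(loss) = sqrt(0.01) = 0.1
Throughput (bytes/s) = 1000 / (0.05 * 0.1) = 200000.0000
Throughput (kbps) = 200000.0000 * 8 / 1000 = 1600.000000 -> 1600.00 kbps (2 dp)

1600.00


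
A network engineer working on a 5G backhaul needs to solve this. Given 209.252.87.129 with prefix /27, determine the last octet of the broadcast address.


Given: IP = 209.252.87.129, prefix = /27
Host bits = 32 - 27 = 5
Network last octet = 129 AND mask = 128
Host part size = 2^5 - 1 = 31
Broadcast last octet = 128 OR 31 = 159

159


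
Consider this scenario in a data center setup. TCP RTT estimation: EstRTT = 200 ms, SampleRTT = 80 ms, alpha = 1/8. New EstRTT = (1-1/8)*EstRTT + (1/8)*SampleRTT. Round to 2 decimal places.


Given: EstRTT = 200 ms, SampleRTT = 80 ms, alpha = 1/8
New EstRTT = (1 - alpha) * EstRTT + alpha * SampleRTT
(7/8) * 200 = 175
(1/8) * 80 = 10
New EstRTT = 175 + 10 = 185 ms -> 185.00 ms (2 dp)

185.00


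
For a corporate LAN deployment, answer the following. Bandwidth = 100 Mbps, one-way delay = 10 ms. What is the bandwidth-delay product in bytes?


Given: bandwidth = 100 Mbps, delay = 10 ms
BDP in bits = 100 * 10^6 * 10 / 1000
BDP in bits = 1000000
BDP in bytes = 1000000 / 8 = 125000

125000


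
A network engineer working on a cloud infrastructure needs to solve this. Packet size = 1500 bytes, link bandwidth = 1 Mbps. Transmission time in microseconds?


Given: packet = 1500 bytes, bandwidth = 1 Mbps
Packet in bits = 1500 * 8 = 12000 bits
Bandwidth = 1 * 10^6 = 1000000 bps
Time = 12000 / 1000000 seconds
Time in us = 12000 * 10^6 / 1000000 = 12000

12000


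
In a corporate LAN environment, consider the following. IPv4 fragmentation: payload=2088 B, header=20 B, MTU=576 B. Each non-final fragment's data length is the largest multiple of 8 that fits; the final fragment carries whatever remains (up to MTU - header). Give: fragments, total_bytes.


Max data per non-final fragment = floor((MTU - header)/8)*8 = floor((576 - 20)/8)*8 = floor(556/8)*8 = 552 B
Final fragment needs no 8-byte alignment: it can carry up to MTU - header = 556 B
Non-final fragments needed = ceil((payload - 556) / 552) = ceil(1532/552) = ceil(2.7754) = 3
Number of fragments = 3 + 1 = 4
Fragment sizes (data): 3 * 552 B + 432 B (last, 432 <= 556 OK)
Total bytes sent = payload + n_frags * header = 2088 + 4*20 = 2088 + 80 = 2168 B

4, 2168


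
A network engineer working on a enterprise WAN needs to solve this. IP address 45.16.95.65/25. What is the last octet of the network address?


Given: IP = 45.16.95.65, prefix = /25
Subnet mask = 255.255.255.128
Last octet of IP: 65
Last octet of mask: 128
Network last octet = 65 AND 128 = 0

0


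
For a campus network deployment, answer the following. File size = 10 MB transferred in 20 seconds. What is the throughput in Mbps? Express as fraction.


Given: file = 10 MB, time = 20 s
File in Mb = 10 * 8 = 80 Mb
Throughput = 80 / 20 Mbps
Throughput = 4 Mbps

4


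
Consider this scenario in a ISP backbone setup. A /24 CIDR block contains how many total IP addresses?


Given: CIDR prefix /24
Host bits = 32 - 24 = 8
Total addresses = 2^8 = 256

256


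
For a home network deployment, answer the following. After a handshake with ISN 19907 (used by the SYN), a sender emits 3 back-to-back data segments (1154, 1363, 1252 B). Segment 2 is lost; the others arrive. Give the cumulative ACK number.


SYN uses sequence number 19907; first data byte = ISN + 1 = 19908.
Segment 1: SEQ = 19908, len = 1154 B, covers [19908, 21061]
Segment 2: SEQ = 21062, len = 1363 B, covers [21062, 22424] [LOST]
Segment 3: SEQ = 22425, len = 1252 B, covers [22425, 23676]
In-order data received: bytes [19908, 21061] (segments 1..1).
Segment 2 missing -> gap begins at byte 21062; later segments buffered out of order.
Cumulative ACK = next expected in-order byte = 19908 + 1154 = 21062

21062
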